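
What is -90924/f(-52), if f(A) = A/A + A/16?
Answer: 121232/3 ≈ 40411.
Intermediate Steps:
f(A) = 1 + A/16 (f(A) = 1 + A*(1/16) = 1 + A/16)
-90924/f(-52) = -90924/(1 + (1/16)*(-52)) = -90924/(1 - 13/4) = -90924/(-9/4) = -90924*(-4/9) = 121232/3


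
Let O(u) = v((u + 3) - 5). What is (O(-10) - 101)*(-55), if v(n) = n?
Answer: 6215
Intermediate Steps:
O(u) = -2 + u (O(u) = (u + 3) - 5 = (3 + u) - 5 = -2 + u)
(O(-10) - 101)*(-55) = ((-2 - 10) - 101)*(-55) = (-12 - 101)*(-55) = -113*(-55) = 6215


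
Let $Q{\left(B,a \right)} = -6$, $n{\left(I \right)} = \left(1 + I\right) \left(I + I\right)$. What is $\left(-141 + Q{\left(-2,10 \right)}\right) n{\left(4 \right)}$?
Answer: $-5880$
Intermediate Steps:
$n{\left(I \right)} = 2 I \left(1 + I\right)$ ($n{\left(I \right)} = \left(1 + I\right) 2 I = 2 I \left(1 + I\right)$)
$\left(-141 + Q{\left(-2,10 \right)}\right) n{\left(4 \right)} = \left(-141 - 6\right) 2 \cdot 4 \left(1 + 4\right) = - 147 \cdot 2 \cdot 4 \cdot 5 = \left(-147\right) 40 = -5880$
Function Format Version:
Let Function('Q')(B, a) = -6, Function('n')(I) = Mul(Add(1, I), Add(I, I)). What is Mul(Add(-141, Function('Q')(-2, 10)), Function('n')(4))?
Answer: -5880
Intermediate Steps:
Function('n')(I) = Mul(2, I, Add(1, I)) (Function('n')(I) = Mul(Add(1, I), Mul(2, I)) = Mul(2, I, Add(1, I)))
Mul(Add(-141, Function('Q')(-2, 10)), Function('n')(4)) = Mul(Add(-141, -6), Mul(2, 4, Add(1, 4))) = Mul(-147, Mul(2, 4, 5)) = Mul(-147, 40) = -5880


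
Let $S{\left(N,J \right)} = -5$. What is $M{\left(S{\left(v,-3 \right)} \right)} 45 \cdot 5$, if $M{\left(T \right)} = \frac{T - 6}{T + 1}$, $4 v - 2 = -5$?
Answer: $\frac{2475}{4} \approx 618.75$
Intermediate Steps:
$v = - \frac{3}{4}$ ($v = \frac{1}{2} + \frac{1}{4} \left(-5\right) = \frac{1}{2} - \frac{5}{4} = - \frac{3}{4} \approx -0.75$)
$M{\left(T \right)} = \frac{-6 + T}{1 + T}$
$M{\left(S{\left(v,-3 \right)} \right)} 45 \cdot 5 = \frac{-6 - 5}{1 - 5} \cdot 45 \cdot 5 = \frac{1}{-4} \left(-11\right) 45 \cdot 5 = \left(- \frac{1}{4}\right) \left(-11\right) 45 \cdot 5 = \frac{11}{4} \cdot 45 \cdot 5 = \frac{495}{4} \cdot 5 = \frac{2475}{4}$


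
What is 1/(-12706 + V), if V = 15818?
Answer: 1/3112 ≈ 0.00032134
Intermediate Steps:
1/(-12706 + V) = 1/(-12706 + 15818) = 1/3112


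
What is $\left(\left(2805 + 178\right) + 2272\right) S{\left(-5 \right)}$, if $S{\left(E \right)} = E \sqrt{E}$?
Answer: $- 26275 i \sqrt{5} \approx - 58753.0 i$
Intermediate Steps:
$S{\left(E \right)} = E^{\frac{3}{2}}$
$\left(\left(2805 + 178\right) + 2272\right) S{\left(-5 \right)} = \left(\left(2805 + 178\right) + 2272\right) \left(-5\right)^{\frac{3}{2}} = \left(2983 + 2272\right) \left(- 5 i \sqrt{5}\right) = 5255 \left(- 5 i \sqrt{5}\right) = - 26275 i \sqrt{5}$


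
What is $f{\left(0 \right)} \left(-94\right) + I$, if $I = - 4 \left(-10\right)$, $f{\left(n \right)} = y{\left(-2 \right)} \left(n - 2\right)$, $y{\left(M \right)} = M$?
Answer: $-336$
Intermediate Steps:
$f{\left(n \right)} = 4 - 2 n$ ($f{\left(n \right)} = - 2 \left(n - 2\right) = - 2 \left(-2 + n\right) = 4 - 2 n$)
$I = 40$ ($I = \left(-1\right) \left(-40\right) = 40$)
$f{\left(0 \right)} \left(-94\right) + I = \left(4 - 0\right) \left(-94\right) + 40 = \left(4 + 0\right) \left(-94\right) + 40 = 4 \left(-94\right) + 40 = -376 + 40 = -336$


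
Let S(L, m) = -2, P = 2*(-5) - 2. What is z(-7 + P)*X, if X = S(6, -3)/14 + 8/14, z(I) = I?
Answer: -57/7 ≈ -8.1429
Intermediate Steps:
P = -12 (P = -10 - 2 = -12)
X = 3/7 (X = -2/14 + 8/14 = -2*1/14 + 8*(1/14) = -⅐ + 4/7 = 3/7 ≈ 0.42857)
z(-7 + P)*X = (-7 - 12)*(3/7) = -19*3/7 = -57/7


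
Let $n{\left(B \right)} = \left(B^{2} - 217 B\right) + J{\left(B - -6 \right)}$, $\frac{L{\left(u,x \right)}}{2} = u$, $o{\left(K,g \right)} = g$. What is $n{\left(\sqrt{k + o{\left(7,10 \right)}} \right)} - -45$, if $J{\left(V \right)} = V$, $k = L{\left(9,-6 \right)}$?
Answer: $79 - 432 \sqrt{7} \approx -1064.0$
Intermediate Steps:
$L{\left(u,x \right)} = 2 u$
$k = 18$ ($k = 2 \cdot 9 = 18$)
$n{\left(B \right)} = 6 + B^{2} - 216 B$ ($n{\left(B \right)} = \left(B^{2} - 217 B\right) + \left(B - -6\right) = \left(B^{2} - 217 B\right) + \left(B + 6\right) = \left(B^{2} - 217 B\right) + \left(6 + B\right) = 6 + B^{2} - 216 B$)
$n{\left(\sqrt{k + o{\left(7,10 \right)}} \right)} - -45 = \left(6 + \left(\sqrt{18 + 10}\right)^{2} - 216 \sqrt{18 + 10}\right) - -45 = \left(6 + \left(\sqrt{28}\right)^{2} - 216 \sqrt{28}\right) + 45 = \left(6 + \left(2 \sqrt{7}\right)^{2} - 216 \cdot 2 \sqrt{7}\right) + 45 = \left(6 + 28 - 432 \sqrt{7}\right) + 45 = \left(34 - 432 \sqrt{7}\right) + 45 = 79 - 432 \sqrt{7}$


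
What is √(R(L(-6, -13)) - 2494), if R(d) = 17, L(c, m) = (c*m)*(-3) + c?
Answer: I*√2477 ≈ 49.769*I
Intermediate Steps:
L(c, m) = c - 3*c*m (L(c, m) = -3*c*m + c = c - 3*c*m)
√(R(L(-6, -13)) - 2494) = √(17 - 2494) = √(-2477) = I*√2477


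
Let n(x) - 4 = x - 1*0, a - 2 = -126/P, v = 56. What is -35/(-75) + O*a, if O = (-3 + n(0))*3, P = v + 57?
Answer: 5291/1695 ≈ 3.1215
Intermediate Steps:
P = 113 (P = 56 + 57 = 113)
a = 100/113 (a = 2 - 126/113 = 100/113 ≈ 0.88496)
n(x) = 4 + x (n(x) = 4 + (x - 1*0) = 4 + (x + 0) = 4 + x)
O = 3 (O = (-3 + (4 + 0))*3 = (-3 + 4)*3 = 1*3 = 3)
-35/(-75) + O*a = -35/(-75) + 3*(100/113) = -35*(-1/75) + 300/113 = 7/15 + 300/113 = 5291/1695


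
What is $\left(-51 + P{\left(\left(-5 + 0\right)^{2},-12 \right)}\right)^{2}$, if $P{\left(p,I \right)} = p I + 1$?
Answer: $122500$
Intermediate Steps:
$P{\left(p,I \right)} = 1 + I p$ ($P{\left(p,I \right)} = I p + 1 = 1 + I p$)
$\left(-51 + P{\left(\left(-5 + 0\right)^{2},-12 \right)}\right)^{2} = \left(-51 + \left(1 - 12 \left(-5 + 0\right)^{2}\right)\right)^{2} = \left(-51 + \left(1 - 12 \left(-5\right)^{2}\right)\right)^{2} = \left(-51 + \left(1 - 300\right)\right)^{2} = \left(-51 - 299\right)^{2} = \left(-350\right)^{2} = 122500$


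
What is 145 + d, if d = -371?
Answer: -226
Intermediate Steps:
145 + d = 145 - 371 = -226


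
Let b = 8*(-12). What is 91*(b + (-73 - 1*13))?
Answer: -16562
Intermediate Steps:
b = -96
91*(b + (-73 - 1*13)) = 91*(-96 + (-73 - 1*13)) = 91*(-96 + (-73 - 13)) = 91*(-96 - 86) = 91*(-182) = -16562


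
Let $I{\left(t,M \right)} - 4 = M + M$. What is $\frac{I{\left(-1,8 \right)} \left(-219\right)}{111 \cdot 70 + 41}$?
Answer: $- \frac{60}{107} \approx -0.56075$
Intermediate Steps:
$I{\left(t,M \right)} = 4 + 2 M$ ($I{\left(t,M \right)} = 4 + \left(M + M\right) = 4 + 2 M$)
$\frac{I{\left(-1,8 \right)} \left(-219\right)}{111 \cdot 70 + 41} = \frac{\left(4 + 2 \cdot 8\right) \left(-219\right)}{111 \cdot 70 + 41} = \frac{\left(4 + 16\right) \left(-219\right)}{7770 + 41} = \frac{20 \left(-219\right)}{7811} = \left(-4380\right) \frac{1}{7811} = - \frac{60}{107}$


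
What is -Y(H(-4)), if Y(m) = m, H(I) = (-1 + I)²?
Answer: -25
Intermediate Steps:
-Y(H(-4)) = -(-1 - 4)² = -1*(-5)² = -1*25 = -25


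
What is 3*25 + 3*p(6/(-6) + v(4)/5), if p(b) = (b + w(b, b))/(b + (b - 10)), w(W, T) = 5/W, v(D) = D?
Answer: 2139/26 ≈ 82.269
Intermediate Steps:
p(b) = (b + 5/b)/(-10 + 2*b) (p(b) = (b + 5/b)/(b + (b - 10)) = (b + 5/b)/(b + (-10 + b)) = (b + 5/b)/(-10 + 2*b))
3*25 + 3*p(6/(-6) + v(4)/5) = 3*25 + 3*((5 + (6/(-6) + 4/5)²)/(2*(6/(-6) + 4/5)*(-5 + (6/(-6) + 4/5)))) = 75 + 3*((5 + (6*(-⅙) + 4*(⅕))²)/(2*(6*(-⅙) + 4*(⅕))*(-5 + (6*(-⅙) + 4*(⅕))))) = 75 + 3*((5 + (-1 + ⅘)²)/(2*(-1 + ⅘)*(-5 + (-1 + ⅘)))) = 75 + 3*((5 + (-⅕)²)/(2*(-⅕)*(-5 - ⅕))) = 75 + 3*((½)*(-5)*(5 + 1/25)/(-26/5)) = 75 + 3*((½)*(-5)*(-5/26)*(126/25)) = 75 + 3*(63/26) = 75 + 189/26 = 2139/26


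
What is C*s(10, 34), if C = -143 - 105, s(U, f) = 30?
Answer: -7440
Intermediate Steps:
C = -248
C*s(10, 34) = -248*30 = -7440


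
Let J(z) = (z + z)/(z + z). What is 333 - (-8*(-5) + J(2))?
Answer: 292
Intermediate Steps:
J(z) = 1 (J(z) = (2*z)/((2*z)) = (2*z)*(1/(2*z)) = 1)
333 - (-8*(-5) + J(2)) = 333 - (-8*(-5) + 1) = 333 - (40 + 1) = 333 - 1*41 = 333 - 41 = 292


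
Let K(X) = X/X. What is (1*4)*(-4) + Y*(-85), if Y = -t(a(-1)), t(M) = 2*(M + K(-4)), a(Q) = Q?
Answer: -16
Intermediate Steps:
K(X) = 1
t(M) = 2 + 2*M (t(M) = 2*(M + 1) = 2*(1 + M) = 2 + 2*M)
Y = 0 (Y = -(2 + 2*(-1)) = -(2 - 2) = -1*0 = 0)
(1*4)*(-4) + Y*(-85) = (1*4)*(-4) + 0*(-85) = 4*(-4) + 0 = -16 + 0 = -16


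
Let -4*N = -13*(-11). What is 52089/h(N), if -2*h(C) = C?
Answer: 416712/143 ≈ 2914.1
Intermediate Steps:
N = -143/4 (N = -(-13)*(-11)/4 = -¼*143 = -143/4 ≈ -35.750)
h(C) = -C/2
52089/h(N) = 52089/((-½*(-143/4))) = 52089/(143/8) = 52089*(8/143) = 416712/143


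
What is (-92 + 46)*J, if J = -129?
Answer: 5934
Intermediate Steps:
(-92 + 46)*J = (-92 + 46)*(-129) = -46*(-129) = 5934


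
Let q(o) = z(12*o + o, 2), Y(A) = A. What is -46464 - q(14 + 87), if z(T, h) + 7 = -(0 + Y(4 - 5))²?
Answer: -46456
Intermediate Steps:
z(T, h) = -8 (z(T, h) = -7 - (0 + (4 - 5))² = -7 - (0 - 1)² = -7 - 1*(-1)² = -7 - 1*1 = -7 - 1 = -8)
q(o) = -8
-46464 - q(14 + 87) = -46464 - 1*(-8) = -46464 + 8 = -46456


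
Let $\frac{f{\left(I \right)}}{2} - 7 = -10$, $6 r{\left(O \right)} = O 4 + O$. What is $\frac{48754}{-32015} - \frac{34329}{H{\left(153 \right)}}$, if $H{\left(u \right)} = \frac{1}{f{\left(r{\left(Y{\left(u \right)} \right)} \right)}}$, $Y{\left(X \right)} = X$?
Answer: $\frac{347063624}{1685} \approx 2.0597 \cdot 10^{5}$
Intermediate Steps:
$r{\left(O \right)} = \frac{5 O}{6}$ ($r{\left(O \right)} = \frac{O 4 + O}{6} = \frac{4 O + O}{6} = \frac{5 O}{6}$)
$f{\left(I \right)} = -6$ ($f{\left(I \right)} = 14 + 2 \left(-10\right) = 14 - 20 = -6$)
$H{\left(u \right)} = - \frac{1}{6}$ ($H{\left(u \right)} = \frac{1}{-6} = - \frac{1}{6}$)
$\frac{48754}{-32015} - \frac{34329}{H{\left(153 \right)}} = \frac{48754}{-32015} - \frac{34329}{- \frac{1}{6}} = 48754 \left(- \frac{1}{32015}\right) - -205974 = - \frac{2566}{1685} + 205974 = \frac{347063624}{1685}$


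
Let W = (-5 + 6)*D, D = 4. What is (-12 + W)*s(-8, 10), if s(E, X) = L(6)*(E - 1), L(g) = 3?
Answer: 216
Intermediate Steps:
W = 4 (W = (-5 + 6)*4 = 1*4 = 4)
s(E, X) = -3 + 3*E (s(E, X) = 3*(E - 1) = 3*(-1 + E) = -3 + 3*E)
(-12 + W)*s(-8, 10) = (-12 + 4)*(-3 + 3*(-8)) = -8*(-3 - 24) = -8*(-27) = 216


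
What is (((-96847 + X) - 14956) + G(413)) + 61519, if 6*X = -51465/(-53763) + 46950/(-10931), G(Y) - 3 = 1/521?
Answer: -30790717043143445/612366053826 ≈ -50282.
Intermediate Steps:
G(Y) = 1564/521 (G(Y) = 3 + 1/521 = 1564/521)
X = -653869645/1175366706 (X = (-51465/(-53763) + 46950/(-10931))/6 = (-51465*(-1/53763) + 46950*(-1/10931))/6 = (17155/17921 - 46950/10931)/6 = (⅙)*(-653869645/195894451) = -653869645/1175366706 ≈ -0.55631)
(((-96847 + X) - 14956) + G(413)) + 61519 = (((-96847 - 653869645/1175366706) - 14956) + 1564/521) + 61519 = ((-113831393245627/1175366706 - 14956) + 1564/521) + 61519 = (-131410177700563/1175366706 + 1564/521) + 61519 = -68462864308465139/612366053826 + 61519 = -30790717043143445/612366053826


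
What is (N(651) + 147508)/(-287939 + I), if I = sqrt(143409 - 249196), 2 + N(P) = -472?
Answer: -21168411463/41454486754 - 73517*I*sqrt(105787)/41454486754 ≈ -0.51064 - 0.00057681*I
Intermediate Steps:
N(P) = -474 (N(P) = -2 - 472 = -474)
I = I*sqrt(105787) (I = sqrt(-105787) = I*sqrt(105787) ≈ 325.25*I)
(N(651) + 147508)/(-287939 + I) = (-474 + 147508)/(-287939 + I*sqrt(105787)) = 147034/(-287939 + I*sqrt(105787))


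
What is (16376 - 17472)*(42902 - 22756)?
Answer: -22080016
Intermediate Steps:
(16376 - 17472)*(42902 - 22756) = -1096*20146 = -22080016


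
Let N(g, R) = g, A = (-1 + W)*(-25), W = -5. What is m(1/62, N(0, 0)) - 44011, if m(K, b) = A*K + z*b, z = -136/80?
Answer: -1364266/31 ≈ -44009.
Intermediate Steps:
z = -17/10 (z = -136*1/80 = -17/10 ≈ -1.7000)
A = 150 (A = (-1 - 5)*(-25) = -6*(-25) = 150)
m(K, b) = 150*K - 17*b/10
m(1/62, N(0, 0)) - 44011 = (150/62 - 17/10*0) - 44011 = (150*(1/62) + 0) - 44011 = (75/31 + 0) - 44011 = 75/31 - 44011 = -1364266/31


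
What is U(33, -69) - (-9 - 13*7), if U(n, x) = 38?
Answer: 138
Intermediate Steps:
U(33, -69) - (-9 - 13*7) = 38 - (-9 - 13*7) = 38 - (-9 - 91) = 38 - 1*(-100) = 38 + 100 = 138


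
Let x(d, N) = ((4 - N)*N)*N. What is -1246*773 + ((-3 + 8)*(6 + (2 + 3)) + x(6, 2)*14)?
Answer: -962991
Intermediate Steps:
x(d, N) = N²*(4 - N) (x(d, N) = (N*(4 - N))*N = N²*(4 - N))
-1246*773 + ((-3 + 8)*(6 + (2 + 3)) + x(6, 2)*14) = -1246*773 + ((-3 + 8)*(6 + (2 + 3)) + (2²*(4 - 1*2))*14) = -963158 + (5*(6 + 5) + (4*(4 - 2))*14) = -963158 + (5*11 + (4*2)*14) = -963158 + (55 + 8*14) = -963158 + (55 + 112) = -963158 + 167 = -962991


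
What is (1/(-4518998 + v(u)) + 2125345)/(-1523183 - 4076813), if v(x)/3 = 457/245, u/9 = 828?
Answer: -1176541194103855/3100026574893722 ≈ -0.37953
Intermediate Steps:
u = 7452 (u = 9*828 = 7452)
v(x) = 1371/245 (v(x) = 3*(457/245) = 1371/245)
(1/(-4518998 + v(u)) + 2125345)/(-1523183 - 4076813) = (1/(-4518998 + 1371/245) + 2125345)/(-1523183 - 4076813) = (1/(-1107153139/245) + 2125345)/(-5599996) = (-245/1107153139 + 2125345)*(-1/5599996) = (2353082388207710/1107153139)*(-1/5599996) = -1176541194103855/3100026574893722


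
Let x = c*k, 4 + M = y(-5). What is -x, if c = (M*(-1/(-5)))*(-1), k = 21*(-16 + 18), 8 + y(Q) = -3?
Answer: -126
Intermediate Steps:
y(Q) = -11 (y(Q) = -8 - 3 = -11)
M = -15 (M = -4 - 11 = -15)
k = 42 (k = 21*2 = 42)
c = 3 (c = -(-15)/(-5)*(-1) = -(-15)*(-1)/5*(-1) = -15*⅕*(-1) = -3*(-1) = 3)
x = 126 (x = 3*42 = 126)
-x = -1*126 = -126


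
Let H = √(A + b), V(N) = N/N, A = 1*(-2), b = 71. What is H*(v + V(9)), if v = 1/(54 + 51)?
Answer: 106*√69/105 ≈ 8.3857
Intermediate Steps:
A = -2
v = 1/105 ≈ 0.0095238
V(N) = 1
H = √69 (H = √(-2 + 71) = √69 ≈ 8.3066)
H*(v + V(9)) = √69*(1/105 + 1) = √69*(106/105) = 106*√69/105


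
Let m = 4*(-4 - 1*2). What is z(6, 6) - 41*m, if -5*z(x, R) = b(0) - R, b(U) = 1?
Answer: 985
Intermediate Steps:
z(x, R) = -⅕ + R/5 (z(x, R) = -(1 - R)/5 = -⅕ + R/5)
m = -24 (m = 4*(-4 - 2) = 4*(-6) = -24)
z(6, 6) - 41*m = (-⅕ + (⅕)*6) - 41*(-24) = (-⅕ + 6/5) + 984 = 1 + 984 = 985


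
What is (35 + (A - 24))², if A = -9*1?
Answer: 4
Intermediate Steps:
A = -9
(35 + (A - 24))² = (35 + (-9 - 24))² = (35 - 33)² = 2² = 4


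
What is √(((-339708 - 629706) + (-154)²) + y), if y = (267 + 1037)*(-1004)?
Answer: 3*I*√250546 ≈ 1501.6*I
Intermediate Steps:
y = -1309216 (y = 1304*(-1004) = -1309216)
√(((-339708 - 629706) + (-154)²) + y) = √(((-339708 - 629706) + (-154)²) - 1309216) = √((-969414 + 23716) - 1309216) = √(-945698 - 1309216) = √(-2254914) = 3*I*√250546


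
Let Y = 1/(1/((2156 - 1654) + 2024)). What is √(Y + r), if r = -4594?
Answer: 2*I*√517 ≈ 45.475*I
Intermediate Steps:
Y = 2526 (Y = 1/(1/(502 + 2024)) = 1/(1/2526) = 2526)
√(Y + r) = √(2526 - 4594) = √(-2068) = 2*I*√517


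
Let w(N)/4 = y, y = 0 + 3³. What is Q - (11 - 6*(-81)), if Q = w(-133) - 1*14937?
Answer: -15326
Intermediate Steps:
y = 27 (y = 0 + 27 = 27)
w(N) = 108 (w(N) = 4*27 = 108)
Q = -14829 (Q = 108 - 1*14937 = 108 - 14937 = -14829)
Q - (11 - 6*(-81)) = -14829 - (11 - 6*(-81)) = -14829 - (11 + 486) = -14829 - 1*497 = -14829 - 497 = -15326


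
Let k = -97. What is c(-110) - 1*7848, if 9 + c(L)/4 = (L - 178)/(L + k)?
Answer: -181204/23 ≈ -7878.4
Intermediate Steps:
c(L) = -36 + 4*(-178 + L)/(-97 + L) (c(L) = -36 + 4*((L - 178)/(L - 97)) = -36 + 4*((-178 + L)/(-97 + L)) = -36 + 4*(-178 + L)/(-97 + L))
c(-110) - 1*7848 = 4*(695 - 8*(-110))/(-97 - 110) - 1*7848 = 4*(695 + 880)/(-207) - 7848 = 4*(-1/207)*1575 - 7848 = -700/23 - 7848 = -181204/23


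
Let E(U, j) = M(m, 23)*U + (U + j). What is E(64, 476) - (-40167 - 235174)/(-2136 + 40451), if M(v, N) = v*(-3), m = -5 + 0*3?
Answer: 57747841/38315 ≈ 1507.2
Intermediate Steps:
m = -5 (m = -5 + 0 = -5)
M(v, N) = -3*v
E(U, j) = j + 16*U (E(U, j) = (-3*(-5))*U + (U + j) = 15*U + (U + j) = j + 16*U)
E(64, 476) - (-40167 - 235174)/(-2136 + 40451) = (476 + 16*64) - (-40167 - 235174)/(-2136 + 40451) = (476 + 1024) - (-275341)/38315 = 1500 - (-275341)/38315 = 1500 - 1*(-275341/38315) = 1500 + 275341/38315 = 57747841/38315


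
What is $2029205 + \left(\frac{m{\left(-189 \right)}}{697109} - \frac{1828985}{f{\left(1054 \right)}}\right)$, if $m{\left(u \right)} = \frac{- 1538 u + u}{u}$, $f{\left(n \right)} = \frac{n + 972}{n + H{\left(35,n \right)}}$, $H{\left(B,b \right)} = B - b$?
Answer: $\frac{53232227749061}{26647978} \approx 1.9976 \cdot 10^{6}$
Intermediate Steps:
$f{\left(n \right)} = \frac{972}{35} + \frac{n}{35}$ ($f{\left(n \right)} = \frac{n + 972}{n - \left(-35 + n\right)} = \frac{972 + n}{35} = \left(972 + n\right) \frac{1}{35} = \frac{972}{35} + \frac{n}{35}$)
$m{\left(u \right)} = -1537$ ($m{\left(u \right)} = \frac{\left(-1537\right) u}{u} = -1537$)
$2029205 + \left(\frac{m{\left(-189 \right)}}{697109} - \frac{1828985}{f{\left(1054 \right)}}\right) = 2029205 - \left(\frac{29}{13153} + \frac{1828985}{\frac{972}{35} + \frac{1}{35} \cdot 1054}\right) = 2029205 - \left(\frac{29}{13153} + \frac{1828985}{\frac{972}{35} + \frac{1054}{35}}\right) = 2029205 - \left(\frac{29}{13153} + \frac{1828985}{\frac{2026}{35}}\right) = 2029205 - \frac{841982448429}{26647978} = \frac{53232227749061}{26647978}$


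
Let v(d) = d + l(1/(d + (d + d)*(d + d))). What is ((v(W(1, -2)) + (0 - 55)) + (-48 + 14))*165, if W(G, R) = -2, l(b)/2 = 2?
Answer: -14355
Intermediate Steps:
l(b) = 4 (l(b) = 2*2 = 4)
v(d) = 4 + d (v(d) = d + 4 = 4 + d)
((v(W(1, -2)) + (0 - 55)) + (-48 + 14))*165 = (((4 - 2) + (0 - 55)) + (-48 + 14))*165 = ((2 - 55) - 34)*165 = (-53 - 34)*165 = -87*165 = -14355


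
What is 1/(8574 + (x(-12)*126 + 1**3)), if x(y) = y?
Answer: 1/7063 ≈ 0.00014158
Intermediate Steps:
1/(8574 + (x(-12)*126 + 1**3)) = 1/(8574 + (-12*126 + 1**3)) = 1/(8574 + (-1512 + 1)) = 1/(8574 - 1511) = 1/7063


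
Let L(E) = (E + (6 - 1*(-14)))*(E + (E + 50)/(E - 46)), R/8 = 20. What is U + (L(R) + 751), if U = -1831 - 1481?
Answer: 504841/19 ≈ 26571.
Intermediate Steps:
U = -3312
R = 160 (R = 8*20 = 160)
L(E) = (20 + E)*(E + (50 + E)/(-46 + E)) (L(E) = (E + (6 + 14))*(E + (50 + E)/(-46 + E)) = (E + 20)*(E + (50 + E)/(-46 + E)) = (20 + E)*(E + (50 + E)/(-46 + E)))
U + (L(R) + 751) = -3312 + ((1000 + 160³ - 850*160 - 25*160²)/(-46 + 160) + 751) = -3312 + ((1000 + 4096000 - 136000 - 25*25600)/114 + 751) = -3312 + ((1000 + 4096000 - 136000 - 640000)/114 + 751) = -3312 + ((1/114)*3321000 + 751) = -3312 + (553500/19 + 751) = -3312 + 567769/19 = 504841/19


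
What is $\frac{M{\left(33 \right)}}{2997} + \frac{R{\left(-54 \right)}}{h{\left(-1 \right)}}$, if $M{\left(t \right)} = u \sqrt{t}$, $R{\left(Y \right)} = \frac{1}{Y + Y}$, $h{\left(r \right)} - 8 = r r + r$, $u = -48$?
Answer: $- \frac{1}{864} - \frac{16 \sqrt{33}}{999} \approx -0.093162$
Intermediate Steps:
$h{\left(r \right)} = 8 + r + r^{2}$ ($h{\left(r \right)} = 8 + \left(r r + r\right) = 8 + \left(r^{2} + r\right) = 8 + \left(r + r^{2}\right) = 8 + r + r^{2}$)
$R{\left(Y \right)} = \frac{1}{2 Y}$
$M{\left(t \right)} = - 48 \sqrt{t}$
$\frac{M{\left(33 \right)}}{2997} + \frac{R{\left(-54 \right)}}{h{\left(-1 \right)}} = \frac{\left(-48\right) \sqrt{33}}{2997} + \frac{\frac{1}{2} \frac{1}{-54}}{8 - 1 + \left(-1\right)^{2}} = - 48 \sqrt{33} \cdot \frac{1}{2997} + \frac{\frac{1}{2} \left(- \frac{1}{54}\right)}{8 - 1 + 1} = - \frac{16 \sqrt{33}}{999} - \frac{1}{108 \cdot 8} = - \frac{16 \sqrt{33}}{999} - \frac{1}{864} = - \frac{1}{864} - \frac{16 \sqrt{33}}{999}$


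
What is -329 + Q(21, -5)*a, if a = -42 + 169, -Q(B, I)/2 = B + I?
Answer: -4393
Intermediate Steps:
Q(B, I) = -2*B - 2*I (Q(B, I) = -2*(B + I) = -2*B - 2*I)
a = 127
-329 + Q(21, -5)*a = -329 + (-2*21 - 2*(-5))*127 = -329 + (-42 + 10)*127 = -329 - 32*127 = -329 - 4064 = -4393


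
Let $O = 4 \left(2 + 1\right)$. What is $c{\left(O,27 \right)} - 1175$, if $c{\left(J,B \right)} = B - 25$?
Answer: $-1173$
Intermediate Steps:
$O = 12$ ($O = 4 \cdot 3 = 12$)
$c{\left(J,B \right)} = -25 + B$
$c{\left(O,27 \right)} - 1175 = \left(-25 + 27\right) - 1175 = 2 - 1175 = -1173$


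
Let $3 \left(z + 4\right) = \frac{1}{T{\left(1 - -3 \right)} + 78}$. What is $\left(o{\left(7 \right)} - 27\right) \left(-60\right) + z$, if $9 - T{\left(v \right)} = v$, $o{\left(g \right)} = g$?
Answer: $\frac{297805}{249} \approx 1196.0$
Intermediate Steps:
$T{\left(v \right)} = 9 - v$
$z = - \frac{995}{249}$ ($z = -4 + \frac{1}{3 \left(\left(9 - \left(1 - -3\right)\right) + 78\right)} = -4 + \frac{1}{3 \left(\left(9 - \left(1 + 3\right)\right) + 78\right)} = -4 + \frac{1}{3 \left(\left(9 - 4\right) + 78\right)} = -4 + \frac{1}{3 \left(5 + 78\right)} = -4 + \frac{1}{3 \cdot 83} = -4 + \frac{1}{3} \cdot \frac{1}{83} = -4 + \frac{1}{249} = - \frac{995}{249} \approx -3.996$)
$\left(o{\left(7 \right)} - 27\right) \left(-60\right) + z = \left(7 - 27\right) \left(-60\right) - \frac{995}{249} = \left(-20\right) \left(-60\right) - \frac{995}{249} = 1200 - \frac{995}{249} = \frac{297805}{249}$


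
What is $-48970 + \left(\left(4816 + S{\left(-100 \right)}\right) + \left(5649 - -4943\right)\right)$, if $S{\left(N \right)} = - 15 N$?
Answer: $-32062$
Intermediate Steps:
$-48970 + \left(\left(4816 + S{\left(-100 \right)}\right) + \left(5649 - -4943\right)\right) = -48970 + \left(\left(4816 - -1500\right) + \left(5649 - -4943\right)\right) = -48970 + \left(\left(4816 + 1500\right) + \left(5649 + 4943\right)\right) = -48970 + \left(6316 + 10592\right) = -48970 + 16908 = -32062$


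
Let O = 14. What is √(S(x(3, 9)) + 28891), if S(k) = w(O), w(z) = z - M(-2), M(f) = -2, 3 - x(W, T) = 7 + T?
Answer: √28907 ≈ 170.02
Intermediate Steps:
x(W, T) = -4 - T (x(W, T) = 3 - (7 + T) = 3 + (-7 - T) = -4 - T)
w(z) = 2 + z (w(z) = z - 1*(-2) = z + 2 = 2 + z)
S(k) = 16 (S(k) = 2 + 14 = 16)
√(S(x(3, 9)) + 28891) = √(16 + 28891) = √28907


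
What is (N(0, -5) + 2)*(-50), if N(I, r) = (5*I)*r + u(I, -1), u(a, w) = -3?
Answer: 50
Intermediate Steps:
N(I, r) = -3 + 5*I*r (N(I, r) = (5*I)*r - 3 = 5*I*r - 3 = -3 + 5*I*r)
(N(0, -5) + 2)*(-50) = ((-3 + 5*0*(-5)) + 2)*(-50) = ((-3 + 0) + 2)*(-50) = (-3 + 2)*(-50) = -1*(-50) = 50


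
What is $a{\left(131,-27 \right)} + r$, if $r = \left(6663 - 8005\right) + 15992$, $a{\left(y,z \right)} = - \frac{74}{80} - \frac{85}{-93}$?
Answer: $\frac{54497959}{3720} \approx 14650.0$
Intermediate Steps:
$a{\left(y,z \right)} = - \frac{41}{3720}$ ($a{\left(y,z \right)} = \left(-74\right) \frac{1}{80} - - \frac{85}{93} = - \frac{37}{40} + \frac{85}{93} = - \frac{41}{3720}$)
$r = 14650$ ($r = -1342 + 15992 = 14650$)
$a{\left(131,-27 \right)} + r = - \frac{41}{3720} + 14650 = \frac{54497959}{3720}$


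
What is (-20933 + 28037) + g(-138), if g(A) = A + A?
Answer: 6828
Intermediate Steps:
g(A) = 2*A
(-20933 + 28037) + g(-138) = (-20933 + 28037) + 2*(-138) = 7104 - 276 = 6828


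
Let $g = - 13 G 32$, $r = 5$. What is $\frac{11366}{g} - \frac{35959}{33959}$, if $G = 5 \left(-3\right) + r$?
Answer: $\frac{118194277}{70634720} \approx 1.6733$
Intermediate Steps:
$G = -10$ ($G = 5 \left(-3\right) + 5 = -15 + 5 = -10$)
$g = 4160$ ($g = \left(-13\right) \left(-10\right) 32 = 130 \cdot 32 = 4160$)
$\frac{11366}{g} - \frac{35959}{33959} = \frac{11366}{4160} - \frac{35959}{33959} = 11366 \cdot \frac{1}{4160} - \frac{35959}{33959} = \frac{5683}{2080} - \frac{35959}{33959} = \frac{118194277}{70634720}$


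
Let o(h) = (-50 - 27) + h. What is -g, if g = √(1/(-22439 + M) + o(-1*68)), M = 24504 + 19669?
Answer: -I*√68493157886/21734 ≈ -12.042*I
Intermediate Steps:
o(h) = -77 + h
M = 44173
g = I*√68493157886/21734 (g = √(1/(-22439 + 44173) + (-77 - 1*68)) = √(1/21734 + (-77 - 68)) = √(1/21734 - 145) = √(-3151429/21734) = I*√68493157886/21734 ≈ 12.042*I)
-g = -I*√68493157886/21734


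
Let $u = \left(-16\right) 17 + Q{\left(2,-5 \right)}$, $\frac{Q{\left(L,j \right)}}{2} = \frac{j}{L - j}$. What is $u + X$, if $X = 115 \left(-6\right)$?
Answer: $- \frac{6744}{7} \approx -963.43$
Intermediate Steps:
$Q{\left(L,j \right)} = \frac{2 j}{L - j}$ ($Q{\left(L,j \right)} = 2 \frac{j}{L - j} = \frac{2 j}{L - j}$)
$u = - \frac{1914}{7}$ ($u = \left(-16\right) 17 + 2 \left(-5\right) \frac{1}{2 - -5} = -272 + 2 \left(-5\right) \frac{1}{2 + 5} = -272 + 2 \left(-5\right) \frac{1}{7} = -272 - \frac{10}{7} = - \frac{1914}{7} \approx -273.43$)
$X = -690$
$u + X = - \frac{1914}{7} - 690 = - \frac{6744}{7}$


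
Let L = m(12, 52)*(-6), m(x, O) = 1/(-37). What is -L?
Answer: -6/37 ≈ -0.16216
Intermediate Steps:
m(x, O) = -1/37
L = 6/37 (L = -1/37*(-6) = 6/37 ≈ 0.16216)
-L = -1*6/37 = -6/37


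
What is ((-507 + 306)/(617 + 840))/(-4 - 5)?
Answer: 67/4371 ≈ 0.015328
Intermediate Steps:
((-507 + 306)/(617 + 840))/(-4 - 5) = -201/1457/(-9) = -201*1/1457*(-⅑) = -201/1457*(-⅑) = 67/4371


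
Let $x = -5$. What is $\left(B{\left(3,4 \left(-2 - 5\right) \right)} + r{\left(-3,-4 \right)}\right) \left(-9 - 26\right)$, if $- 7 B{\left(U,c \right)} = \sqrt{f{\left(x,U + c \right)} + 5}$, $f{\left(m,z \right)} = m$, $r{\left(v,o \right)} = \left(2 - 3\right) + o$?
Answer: $175$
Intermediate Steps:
$r{\left(v,o \right)} = -1 + o$
$B{\left(U,c \right)} = 0$ ($B{\left(U,c \right)} = - \frac{\sqrt{-5 + 5}}{7} = - \frac{\sqrt{0}}{7} = \left(- \frac{1}{7}\right) 0 = 0$)
$\left(B{\left(3,4 \left(-2 - 5\right) \right)} + r{\left(-3,-4 \right)}\right) \left(-9 - 26\right) = \left(0 - 5\right) \left(-9 - 26\right) = \left(-5\right) \left(-35\right) = 175$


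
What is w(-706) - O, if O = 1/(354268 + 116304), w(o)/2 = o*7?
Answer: -4651133649/470572 ≈ -9884.0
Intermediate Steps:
w(o) = 14*o (w(o) = 2*(o*7) = 2*(7*o) = 14*o)
O = 1/470572 ≈ 2.1251e-6
w(-706) - O = 14*(-706) - 1*1/470572 = -9884 - 1/470572 = -4651133649/470572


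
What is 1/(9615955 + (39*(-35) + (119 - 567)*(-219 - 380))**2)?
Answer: 1/71291674124 ≈ 1.4027e-11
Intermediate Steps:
1/(9615955 + (39*(-35) + (119 - 567)*(-219 - 380))**2) = 1/(9615955 + (-1365 - 448*(-599))**2) = 1/(9615955 + (-1365 + 268352)**2) = 1/(9615955 + 266987**2) = 1/(9615955 + 71282058169) = 1/71291674124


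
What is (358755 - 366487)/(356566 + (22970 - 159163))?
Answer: -7732/220373 ≈ -0.035086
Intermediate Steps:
(358755 - 366487)/(356566 + (22970 - 159163)) = -7732/(356566 - 136193) = -7732/220373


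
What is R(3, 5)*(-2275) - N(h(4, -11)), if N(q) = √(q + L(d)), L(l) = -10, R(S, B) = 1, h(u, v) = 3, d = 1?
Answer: -2275 - I*√7 ≈ -2275.0 - 2.6458*I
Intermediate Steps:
N(q) = √(-10 + q) (N(q) = √(q - 10) = √(-10 + q))
R(3, 5)*(-2275) - N(h(4, -11)) = 1*(-2275) - √(-10 + 3) = -2275 - √(-7) = -2275 - I*√7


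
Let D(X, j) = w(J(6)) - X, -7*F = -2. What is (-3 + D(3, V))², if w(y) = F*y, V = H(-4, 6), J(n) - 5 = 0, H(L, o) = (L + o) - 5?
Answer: 1024/49 ≈ 20.898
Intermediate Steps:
H(L, o) = -5 + L + o
J(n) = 5 (J(n) = 5 + 0 = 5)
F = 2/7 (F = -⅐*(-2) = 2/7 ≈ 0.28571)
V = -3 (V = -5 - 4 + 6 = -3)
w(y) = 2*y/7
D(X, j) = 10/7 - X (D(X, j) = (2/7)*5 - X = 10/7 - X)
(-3 + D(3, V))² = (-3 + (10/7 - 1*3))² = (-3 + (10/7 - 3))² = (-3 - 11/7)² = (-32/7)² = 1024/49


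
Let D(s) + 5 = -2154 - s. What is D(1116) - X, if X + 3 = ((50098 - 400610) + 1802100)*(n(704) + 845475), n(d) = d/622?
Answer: -381685016273868/311 ≈ -1.2273e+12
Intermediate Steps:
n(d) = d/622 (n(d) = d*(1/622) = d/622)
D(s) = -2159 - s (D(s) = -5 + (-2154 - s) = -2159 - s)
X = 381685015255343/311 (X = -3 + ((50098 - 400610) + 1802100)*((1/622)*704 + 845475) = -3 + (-350512 + 1802100)*(352/311 + 845475) = -3 + 1451588*(262943077/311) = -3 + 381685015256276/311 = 381685015255343/311 ≈ 1.2273e+12)
D(1116) - X = (-2159 - 1*1116) - 1*381685015255343/311 = (-2159 - 1116) - 381685015255343/311 = -3275 - 381685015255343/311 = -381685016273868/311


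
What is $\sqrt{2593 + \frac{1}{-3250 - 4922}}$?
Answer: $\frac{\sqrt{4810128865}}{1362} \approx 50.922$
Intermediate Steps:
$\sqrt{2593 + \frac{1}{-3250 - 4922}} = \sqrt{2593 + \frac{1}{-8172}} = \sqrt{2593 - \frac{1}{8172}} = \sqrt{\frac{21189995}{8172}} = \frac{\sqrt{4810128865}}{1362}$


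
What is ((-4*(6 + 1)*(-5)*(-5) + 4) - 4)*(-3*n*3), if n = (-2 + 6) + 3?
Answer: 44100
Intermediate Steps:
n = 7 (n = 4 + 3 = 7)
((-4*(6 + 1)*(-5)*(-5) + 4) - 4)*(-3*n*3) = ((-4*(6 + 1)*(-5)*(-5) + 4) - 4)*(-3*7*3) = ((-4*7*(-5)*(-5) + 4) - 4)*(-21*3) = ((-(-140)*(-5) + 4) - 4)*(-63) = ((-4*175 + 4) - 4)*(-63) = ((-700 + 4) - 4)*(-63) = (-696 - 4)*(-63) = -700*(-63) = 44100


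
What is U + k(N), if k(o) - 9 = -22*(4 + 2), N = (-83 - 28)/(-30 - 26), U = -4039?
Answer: -4162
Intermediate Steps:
N = 111/56 (N = -111/(-56) = -111*(-1/56) = 111/56 ≈ 1.9821)
k(o) = -123 (k(o) = 9 - 22*(4 + 2) = 9 - 22*6 = 9 - 132 = -123)
U + k(N) = -4039 - 123 = -4162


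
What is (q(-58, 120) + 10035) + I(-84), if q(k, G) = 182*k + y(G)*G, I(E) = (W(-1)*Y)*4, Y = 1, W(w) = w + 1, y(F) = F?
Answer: 13879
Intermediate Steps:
W(w) = 1 + w
I(E) = 0 (I(E) = ((1 - 1)*1)*4 = (0*1)*4 = 0*4 = 0)
q(k, G) = G² + 182*k (q(k, G) = 182*k + G*G = 182*k + G² = G² + 182*k)
(q(-58, 120) + 10035) + I(-84) = ((120² + 182*(-58)) + 10035) + 0 = ((14400 - 10556) + 10035) + 0 = (3844 + 10035) + 0 = 13879 + 0 = 13879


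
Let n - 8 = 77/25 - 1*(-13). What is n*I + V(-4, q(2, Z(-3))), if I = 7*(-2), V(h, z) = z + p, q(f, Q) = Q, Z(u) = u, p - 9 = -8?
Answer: -8478/25 ≈ -339.12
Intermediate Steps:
p = 1 (p = 9 - 8 = 1)
V(h, z) = 1 + z (V(h, z) = z + 1 = 1 + z)
n = 602/25 (n = 8 + (77/25 - 1*(-13)) = 8 + (77*(1/25) + 13) = 8 + (77/25 + 13) = 8 + 402/25 = 602/25 ≈ 24.080)
I = -14
n*I + V(-4, q(2, Z(-3))) = (602/25)*(-14) + (1 - 3) = -8428/25 - 2 = -8478/25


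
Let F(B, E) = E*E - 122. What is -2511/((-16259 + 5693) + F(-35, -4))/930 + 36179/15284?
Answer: 965358887/407777120 ≈ 2.3674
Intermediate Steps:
F(B, E) = -122 + E**2 (F(B, E) = E**2 - 122 = -122 + E**2)
-2511/((-16259 + 5693) + F(-35, -4))/930 + 36179/15284 = -2511/((-16259 + 5693) + (-122 + (-4)**2))/930 + 36179/15284 = -2511/(-10566 + (-122 + 16))*(1/930) + 36179*(1/15284) = -2511/(-10566 - 106)*(1/930) + 36179/15284 = -2511/(-10672)*(1/930) + 36179/15284 = -2511*(-1/10672)*(1/930) + 36179/15284 = (2511/10672)*(1/930) + 36179/15284 = 27/106720 + 36179/15284 = 965358887/407777120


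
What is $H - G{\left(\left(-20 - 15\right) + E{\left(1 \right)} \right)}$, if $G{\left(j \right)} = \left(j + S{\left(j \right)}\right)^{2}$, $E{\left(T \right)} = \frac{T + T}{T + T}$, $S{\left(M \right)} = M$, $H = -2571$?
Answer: $-7195$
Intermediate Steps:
$E{\left(T \right)} = 1$ ($E{\left(T \right)} = \frac{2 T}{2 T} = 2 T \frac{1}{2 T} = 1$)
$G{\left(j \right)} = 4 j^{2}$ ($G{\left(j \right)} = \left(j + j\right)^{2} = \left(2 j\right)^{2} = 4 j^{2}$)
$H - G{\left(\left(-20 - 15\right) + E{\left(1 \right)} \right)} = -2571 - 4 \left(\left(-20 - 15\right) + 1\right)^{2} = -2571 - 4 \left(-35 + 1\right)^{2} = -2571 - 4 \left(-34\right)^{2} = -2571 - 4 \cdot 1156 = -2571 - 4624 = -7195$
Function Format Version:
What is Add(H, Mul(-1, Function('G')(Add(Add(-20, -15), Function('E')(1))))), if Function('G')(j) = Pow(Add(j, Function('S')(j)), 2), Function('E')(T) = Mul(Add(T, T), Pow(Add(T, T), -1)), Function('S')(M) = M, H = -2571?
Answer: -7195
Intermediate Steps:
Function('E')(T) = 1 (Function('E')(T) = Mul(Mul(2, T), Pow(Mul(2, T), -1)) = Mul(Mul(2, T), Mul(Rational(1, 2), Pow(T, -1))) = 1)
Function('G')(j) = Mul(4, Pow(j, 2)) (Function('G')(j) = Pow(Add(j, j), 2) = Pow(Mul(2, j), 2) = Mul(4, Pow(j, 2)))
Add(H, Mul(-1, Function('G')(Add(Add(-20, -15), Function('E')(1))))) = Add(-2571, Mul(-1, Mul(4, Pow(Add(Add(-20, -15), 1), 2)))) = Add(-2571, Mul(-1, Mul(4, Pow(Add(-35, 1), 2)))) = Add(-2571, Mul(-1, Mul(4, Pow(-34, 2)))) = Add(-2571, Mul(-1, Mul(4, 1156))) = Add(-2571, Mul(-1, 4624)) = Add(-2571, -4624) = -7195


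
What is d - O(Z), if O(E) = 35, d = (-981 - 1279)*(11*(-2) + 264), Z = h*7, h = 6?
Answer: -546955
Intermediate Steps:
Z = 42 (Z = 6*7 = 42)
d = -546920 (d = -2260*(-22 + 264) = -2260*242 = -546920)
d - O(Z) = -546920 - 1*35 = -546920 - 35 = -546955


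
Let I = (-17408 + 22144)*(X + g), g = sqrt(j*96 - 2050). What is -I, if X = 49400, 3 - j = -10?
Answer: -233958400 - 4736*I*sqrt(802) ≈ -2.3396e+8 - 1.3412e+5*I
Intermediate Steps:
j = 13 (j = 3 - 1*(-10) = 3 + 10 = 13)
g = I*sqrt(802) (g = sqrt(13*96 - 2050) = sqrt(1248 - 2050) = sqrt(-802) = I*sqrt(802) ≈ 28.32*I)
I = 233958400 + 4736*I*sqrt(802) (I = (-17408 + 22144)*(49400 + I*sqrt(802)) = 4736*(49400 + I*sqrt(802)) = 233958400 + 4736*I*sqrt(802) ≈ 2.3396e+8 + 1.3412e+5*I)
-I = -(233958400 + 4736*I*sqrt(802)) = -233958400 - 4736*I*sqrt(802)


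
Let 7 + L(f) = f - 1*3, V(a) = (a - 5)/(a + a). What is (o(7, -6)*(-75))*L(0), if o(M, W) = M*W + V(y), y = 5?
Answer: -31500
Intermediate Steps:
V(a) = (-5 + a)/(2*a) (V(a) = (-5 + a)/((2*a)) = (-5 + a)*(1/(2*a)) = (-5 + a)/(2*a))
o(M, W) = M*W (o(M, W) = M*W + (½)*(-5 + 5)/5 = M*W + (½)*(⅕)*0 = M*W + 0 = M*W)
L(f) = -10 + f (L(f) = -7 + (f - 1*3) = -7 + (f - 3) = -7 + (-3 + f) = -10 + f)
(o(7, -6)*(-75))*L(0) = ((7*(-6))*(-75))*(-10 + 0) = -42*(-75)*(-10) = 3150*(-10) = -31500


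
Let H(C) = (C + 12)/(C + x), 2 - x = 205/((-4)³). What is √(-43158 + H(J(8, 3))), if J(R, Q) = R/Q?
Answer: I*√98530681142/1511 ≈ 207.74*I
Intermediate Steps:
x = 333/64 (x = 2 - 205/((-4)³) = 2 - 205/(-64) = 2 - 205*(-1)/64 = 2 - 1*(-205/64) = 2 + 205/64 = 333/64 ≈ 5.2031)
H(C) = (12 + C)/(333/64 + C) (H(C) = (C + 12)/(C + 333/64) = (12 + C)/(333/64 + C))
√(-43158 + H(J(8, 3))) = √(-43158 + 64*(12 + 8/3)/(333 + 64*(8/3))) = √(-43158 + 64*(44/3)/(333 + 512/3)) = √(-43158 + 64*(44/3)/(1511/3)) = √(-43158 + 64*(3/1511)*(44/3)) = √(-43158 + 2816/1511) = √(-65208922/1511) = I*√98530681142/1511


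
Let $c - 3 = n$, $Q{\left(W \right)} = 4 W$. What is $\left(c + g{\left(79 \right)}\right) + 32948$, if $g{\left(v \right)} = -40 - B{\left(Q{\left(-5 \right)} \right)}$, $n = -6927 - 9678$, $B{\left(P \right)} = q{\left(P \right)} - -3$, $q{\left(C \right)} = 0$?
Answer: $16303$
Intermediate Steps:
$B{\left(P \right)} = 3$ ($B{\left(P \right)} = 0 - -3 = 0 + 3 = 3$)
$n = -16605$
$c = -16602$ ($c = 3 - 16605 = -16602$)
$g{\left(v \right)} = -43$ ($g{\left(v \right)} = -40 - 3 = -43$)
$\left(c + g{\left(79 \right)}\right) + 32948 = \left(-16602 - 43\right) + 32948 = -16645 + 32948 = 16303$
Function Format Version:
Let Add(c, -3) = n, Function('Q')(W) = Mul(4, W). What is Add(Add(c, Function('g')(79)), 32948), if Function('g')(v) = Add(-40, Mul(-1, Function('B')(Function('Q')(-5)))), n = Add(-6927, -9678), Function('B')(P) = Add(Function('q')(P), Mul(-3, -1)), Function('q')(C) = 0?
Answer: 16303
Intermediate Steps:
Function('B')(P) = 3 (Function('B')(P) = Add(0, Mul(-3, -1)) = Add(0, 3) = 3)
n = -16605
c = -16602 (c = Add(3, -16605) = -16602)
Function('g')(v) = -43 (Function('g')(v) = Add(-40, Mul(-1, 3)) = Add(-40, -3) = -43)
Add(Add(c, Function('g')(79)), 32948) = Add(Add(-16602, -43), 32948) = Add(-16645, 32948) = 16303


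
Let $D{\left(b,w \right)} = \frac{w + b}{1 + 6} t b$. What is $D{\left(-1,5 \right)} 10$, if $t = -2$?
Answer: $\frac{80}{7} \approx 11.429$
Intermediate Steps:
$D{\left(b,w \right)} = b \left(- \frac{2 b}{7} - \frac{2 w}{7}\right)$ ($D{\left(b,w \right)} = \frac{w + b}{1 + 6} \left(-2\right) b = \frac{b + w}{7} \left(-2\right) b = \left(b + w\right) \frac{1}{7} \left(-2\right) b = \left(\frac{b}{7} + \frac{w}{7}\right) \left(-2\right) b = \left(- \frac{2 b}{7} - \frac{2 w}{7}\right) b = b \left(- \frac{2 b}{7} - \frac{2 w}{7}\right)$)
$D{\left(-1,5 \right)} 10 = \left(- \frac{2}{7}\right) \left(-1\right) \left(-1 + 5\right) 10 = \left(- \frac{2}{7}\right) \left(-1\right) 4 \cdot 10 = \frac{8}{7} \cdot 10 = \frac{80}{7}$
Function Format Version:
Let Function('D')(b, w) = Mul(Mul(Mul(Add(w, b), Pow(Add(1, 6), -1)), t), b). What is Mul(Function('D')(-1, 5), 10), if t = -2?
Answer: Rational(80, 7) ≈ 11.429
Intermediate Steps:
Function('D')(b, w) = Mul(b, Add(Mul(Rational(-2, 7), b), Mul(Rational(-2, 7), w))) (Function('D')(b, w) = Mul(Mul(Mul(Add(w, b), Pow(Add(1, 6), -1)), -2), b) = Mul(Mul(Mul(Add(b, w), Pow(7, -1)), -2), b) = Mul(Mul(Mul(Add(b, w), Rational(1, 7)), -2), b) = Mul(Mul(Add(Mul(Rational(1, 7), b), Mul(Rational(1, 7), w)), -2), b) = Mul(Add(Mul(Rational(-2, 7), b), Mul(Rational(-2, 7), w)), b) = Mul(b, Add(Mul(Rational(-2, 7), b), Mul(Rational(-2, 7), w))))
Mul(Function('D')(-1, 5), 10) = Mul(Mul(Rational(-2, 7), -1, Add(-1, 5)), 10) = Mul(Mul(Rational(-2, 7), -1, 4), 10) = Mul(Rational(8, 7), 10) = Rational(80, 7)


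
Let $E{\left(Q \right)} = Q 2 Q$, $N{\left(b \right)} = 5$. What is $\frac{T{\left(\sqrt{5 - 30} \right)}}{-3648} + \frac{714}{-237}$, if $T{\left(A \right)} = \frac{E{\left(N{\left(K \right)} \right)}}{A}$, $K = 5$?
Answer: $- \frac{238}{79} + \frac{5 i}{1824} \approx -3.0127 + 0.0027412 i$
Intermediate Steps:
$E{\left(Q \right)} = 2 Q^{2}$ ($E{\left(Q \right)} = 2 Q Q = 2 Q^{2}$)
$T{\left(A \right)} = \frac{50}{A}$ ($T{\left(A \right)} = \frac{2 \cdot 5^{2}}{A} = \frac{2 \cdot 25}{A} = \frac{50}{A}$)
$\frac{T{\left(\sqrt{5 - 30} \right)}}{-3648} + \frac{714}{-237} = \frac{50 \frac{1}{\sqrt{5 - 30}}}{-3648} + \frac{714}{-237} = \frac{50}{\sqrt{-25}} \left(- \frac{1}{3648}\right) + 714 \left(- \frac{1}{237}\right) = \frac{50}{5 i} \left(- \frac{1}{3648}\right) - \frac{238}{79} = 50 \left(- \frac{i}{5}\right) \left(- \frac{1}{3648}\right) - \frac{238}{79} = - 10 i \left(- \frac{1}{3648}\right) - \frac{238}{79} = \frac{5 i}{1824} - \frac{238}{79} = - \frac{238}{79} + \frac{5 i}{1824}$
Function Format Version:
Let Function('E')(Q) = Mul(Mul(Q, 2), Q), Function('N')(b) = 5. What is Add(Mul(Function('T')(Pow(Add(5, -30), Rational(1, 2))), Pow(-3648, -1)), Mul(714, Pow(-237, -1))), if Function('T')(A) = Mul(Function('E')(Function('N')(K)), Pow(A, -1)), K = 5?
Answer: Add(Rational(-238, 79), Mul(Rational(5, 1824), I)) ≈ Add(-3.0127, Mul(0.0027412, I))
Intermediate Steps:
Function('E')(Q) = Mul(2, Pow(Q, 2)) (Function('E')(Q) = Mul(Mul(2, Q), Q) = Mul(2, Pow(Q, 2)))
Function('T')(A) = Mul(50, Pow(A, -1)) (Function('T')(A) = Mul(Mul(2, Pow(5, 2)), Pow(A, -1)) = Mul(Mul(2, 25), Pow(A, -1)) = Mul(50, Pow(A, -1)))
Add(Mul(Function('T')(Pow(Add(5, -30), Rational(1, 2))), Pow(-3648, -1)), Mul(714, Pow(-237, -1))) = Add(Mul(Mul(50, Pow(Pow(Add(5, -30), Rational(1, 2)), -1)), Pow(-3648, -1)), Mul(714, Pow(-237, -1))) = Add(Mul(Mul(50, Pow(Pow(-25, Rational(1, 2)), -1)), Rational(-1, 3648)), Mul(714, Rational(-1, 237))) = Add(Mul(Mul(50, Pow(Mul(5, I), -1)), Rational(-1, 3648)), Rational(-238, 79)) = Add(Mul(Mul(50, Mul(Rational(-1, 5), I)), Rational(-1, 3648)), Rational(-238, 79)) = Add(Mul(Mul(-10, I), Rational(-1, 3648)), Rational(-238, 79)) = Add(Mul(Rational(5, 1824), I), Rational(-238, 79)) = Add(Rational(-238, 79), Mul(Rational(5, 1824), I))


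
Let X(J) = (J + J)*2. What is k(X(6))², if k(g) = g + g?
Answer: 2304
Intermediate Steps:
X(J) = 4*J (X(J) = (2*J)*2 = 4*J)
k(g) = 2*g
k(X(6))² = (2*(4*6))² = (2*24)² = 48² = 2304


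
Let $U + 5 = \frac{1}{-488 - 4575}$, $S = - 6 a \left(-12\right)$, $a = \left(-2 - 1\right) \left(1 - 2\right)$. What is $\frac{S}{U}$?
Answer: $- \frac{273402}{6329} \approx -43.198$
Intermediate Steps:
$a = 3$ ($a = \left(-3\right) \left(-1\right) = 3$)
$S = 216$ ($S = \left(-6\right) 3 \left(-12\right) = \left(-18\right) \left(-12\right) = 216$)
$U = - \frac{25316}{5063}$ ($U = -5 + \frac{1}{-488 - 4575} = -5 + \frac{1}{-5063} = -5 - \frac{1}{5063} = - \frac{25316}{5063} \approx -5.0002$)
$\frac{S}{U} = \frac{216}{- \frac{25316}{5063}} = 216 \left(- \frac{5063}{25316}\right) = - \frac{273402}{6329}$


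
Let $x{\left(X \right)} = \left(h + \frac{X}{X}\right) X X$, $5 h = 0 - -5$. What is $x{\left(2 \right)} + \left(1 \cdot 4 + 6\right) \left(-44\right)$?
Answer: $-432$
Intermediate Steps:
$h = 1$ ($h = \frac{0 - -5}{5} = \frac{0 + 5}{5} = \frac{1}{5} \cdot 5 = 1$)
$x{\left(X \right)} = 2 X^{2}$ ($x{\left(X \right)} = \left(1 + \frac{X}{X}\right) X X = \left(1 + 1\right) X X = 2 X X = 2 X^{2}$)
$x{\left(2 \right)} + \left(1 \cdot 4 + 6\right) \left(-44\right) = 2 \cdot 2^{2} + \left(1 \cdot 4 + 6\right) \left(-44\right) = 2 \cdot 4 + \left(4 + 6\right) \left(-44\right) = 8 + 10 \left(-44\right) = 8 - 440 = -432$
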